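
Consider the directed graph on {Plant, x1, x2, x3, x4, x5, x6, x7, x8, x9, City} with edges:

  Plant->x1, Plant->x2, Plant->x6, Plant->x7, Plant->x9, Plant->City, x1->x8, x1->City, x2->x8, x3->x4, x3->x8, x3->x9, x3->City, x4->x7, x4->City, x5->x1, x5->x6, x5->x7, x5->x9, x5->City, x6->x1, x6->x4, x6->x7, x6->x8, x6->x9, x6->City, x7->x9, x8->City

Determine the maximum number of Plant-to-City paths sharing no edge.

4

Assign every edge capacity 1; by Menger, the answer equals the max flow.
Path Plant→City (+1); total 1.
Path Plant→x1→City (+1); total 2.
Path Plant→x6→City (+1); total 3.
Path Plant→x2→x8→City (+1); total 4.
No residual Plant→City path; max flow = 4.
Certifying cut of size 4: {Plant→City, Plant→x1, Plant→x2, Plant→x6}.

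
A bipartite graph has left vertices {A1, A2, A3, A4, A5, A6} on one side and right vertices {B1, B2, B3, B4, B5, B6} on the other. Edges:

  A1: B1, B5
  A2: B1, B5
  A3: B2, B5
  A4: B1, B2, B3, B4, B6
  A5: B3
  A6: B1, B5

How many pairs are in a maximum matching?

Unit-capacity flow: source→left, listed edges, right→sink; max matching = max flow.
Augmenting path A1→B1 (+1); matched 1.
Augmenting path A2→B5 (+1); matched 2.
Augmenting path A3→B2 (+1); matched 3.
Augmenting path A4→B3 (+1); matched 4.
Augmenting path A5→B3→A4→B4 (+1); matched 5.
No augmenting path remains; maximum matching = 5.
König certificate: {A3, A4, A5, B1, B5} is a vertex cover of size 5 (every listed pair touches it), so no matching can be larger.

5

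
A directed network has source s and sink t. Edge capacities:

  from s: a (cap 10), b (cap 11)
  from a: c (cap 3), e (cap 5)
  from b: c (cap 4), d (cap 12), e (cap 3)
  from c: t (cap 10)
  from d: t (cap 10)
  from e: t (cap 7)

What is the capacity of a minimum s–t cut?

Augment s→a→c→t: bottleneck 3, flow now 3.
Augment s→a→e→t: bottleneck 5, flow now 8.
Augment s→b→c→t: bottleneck 4, flow now 12.
Augment s→b→d→t: bottleneck 7, flow now 19.
No augmenting path remains; maximum flow = 19.
By max-flow min-cut, the minimum cut capacity equals the max flow.
In the residual graph, reachable from s: {s, a}.
Min-cut edges: s→b (11), a→c (3), a→e (5); capacity 11 + 3 + 5 = 19.

19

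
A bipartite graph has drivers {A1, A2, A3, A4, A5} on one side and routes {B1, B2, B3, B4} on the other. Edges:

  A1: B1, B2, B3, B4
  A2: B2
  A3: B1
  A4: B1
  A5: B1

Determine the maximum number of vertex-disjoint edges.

3

Unit-capacity flow: source→left, listed edges, right→sink; max matching = max flow.
Augmenting path A1→B1 (+1); matched 1.
Augmenting path A2→B2 (+1); matched 2.
Augmenting path A3→B1→A1→B3 (+1); matched 3.
No augmenting path remains; maximum matching = 3.
König certificate: {A1, A2, B1} is a vertex cover of size 3 (every listed pair touches it), so no matching can be larger.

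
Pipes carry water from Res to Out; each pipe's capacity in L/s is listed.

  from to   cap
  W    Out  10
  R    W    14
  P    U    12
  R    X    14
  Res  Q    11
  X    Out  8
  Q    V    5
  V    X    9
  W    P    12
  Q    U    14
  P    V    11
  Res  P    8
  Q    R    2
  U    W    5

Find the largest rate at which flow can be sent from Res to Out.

Augment Res→P→U→W→Out: bottleneck 5, flow now 5.
Augment Res→P→V→X→Out: bottleneck 3, flow now 8.
Augment Res→Q→R→W→Out: bottleneck 2, flow now 10.
Augment Res→Q→V→X→Out: bottleneck 5, flow now 15.
No augmenting path remains; maximum flow = 15.
In the residual graph, reachable from Res: {Res, P, Q, U, V, X}.
Min-cut edges: Q→R (2), U→W (5), X→Out (8); capacity 2 + 5 + 8 = 15.
This cut is saturated, so no flow can exceed 15.

15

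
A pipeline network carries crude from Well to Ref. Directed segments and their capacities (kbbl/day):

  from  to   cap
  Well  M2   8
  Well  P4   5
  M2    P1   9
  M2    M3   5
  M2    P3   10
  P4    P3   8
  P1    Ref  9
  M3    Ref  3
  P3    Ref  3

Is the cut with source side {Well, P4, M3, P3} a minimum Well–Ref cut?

No — its capacity is 14, but the minimum cut has capacity 11.

Given cut capacity: 8 + 3 + 3 = 14.
Augment Well→M2→P1→Ref: bottleneck 8, flow now 8.
Augment Well→P4→P3→Ref: bottleneck 3, flow now 11.
No augmenting path remains; maximum flow = 11.
In the residual graph, reachable from Well: {Well, P4, P3}.
Min-cut edges: Well→M2 (8), P3→Ref (3); capacity 8 + 3 = 11.
Cut capacity 14 exceeds the max flow 11, so it is not minimum.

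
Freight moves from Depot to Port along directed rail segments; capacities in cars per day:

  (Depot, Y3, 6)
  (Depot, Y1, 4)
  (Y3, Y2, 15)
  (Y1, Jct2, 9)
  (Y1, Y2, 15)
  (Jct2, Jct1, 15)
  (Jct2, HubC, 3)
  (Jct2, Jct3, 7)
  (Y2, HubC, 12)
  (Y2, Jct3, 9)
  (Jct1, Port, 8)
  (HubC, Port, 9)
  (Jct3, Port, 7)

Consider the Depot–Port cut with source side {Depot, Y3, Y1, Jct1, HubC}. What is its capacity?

Edges leaving {Depot, Y3, Y1, Jct1, HubC}: Y3→Y2 (15), Y1→Jct2 (9), Y1→Y2 (15), Jct1→Port (8), HubC→Port (9).
Cut capacity = 15 + 9 + 15 + 8 + 9 = 56.

56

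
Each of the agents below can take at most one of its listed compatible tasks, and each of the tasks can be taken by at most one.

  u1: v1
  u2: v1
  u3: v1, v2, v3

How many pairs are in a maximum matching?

Unit-capacity flow: source→left, listed edges, right→sink; max matching = max flow.
Augmenting path u1→v1 (+1); matched 1.
Augmenting path u3→v2 (+1); matched 2.
No augmenting path remains; maximum matching = 2.
König certificate: {u3, v1} is a vertex cover of size 2 (every listed pair touches it), so no matching can be larger.

2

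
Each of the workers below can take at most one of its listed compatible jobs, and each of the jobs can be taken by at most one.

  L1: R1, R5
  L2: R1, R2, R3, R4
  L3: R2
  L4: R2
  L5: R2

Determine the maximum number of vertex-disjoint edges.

Unit-capacity flow: source→left, listed edges, right→sink; max matching = max flow.
Augmenting path L1→R1 (+1); matched 1.
Augmenting path L2→R2 (+1); matched 2.
Augmenting path L3→R2→L2→R3 (+1); matched 3.
No augmenting path remains; maximum matching = 3.
König certificate: {L1, L2, R2} is a vertex cover of size 3 (every listed pair touches it), so no matching can be larger.

3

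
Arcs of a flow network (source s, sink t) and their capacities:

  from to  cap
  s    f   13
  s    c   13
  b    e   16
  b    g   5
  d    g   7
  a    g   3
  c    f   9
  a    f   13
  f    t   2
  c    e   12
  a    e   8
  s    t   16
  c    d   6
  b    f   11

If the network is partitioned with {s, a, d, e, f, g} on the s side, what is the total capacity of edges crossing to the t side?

Edges leaving {s, a, d, e, f, g}: s→c (13), s→t (16), f→t (2).
Cut capacity = 13 + 16 + 2 = 31.

31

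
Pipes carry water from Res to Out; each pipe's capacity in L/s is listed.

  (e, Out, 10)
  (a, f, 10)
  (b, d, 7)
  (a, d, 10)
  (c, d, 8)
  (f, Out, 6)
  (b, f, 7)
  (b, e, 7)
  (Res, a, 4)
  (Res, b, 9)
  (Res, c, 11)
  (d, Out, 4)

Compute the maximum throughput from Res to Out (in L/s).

Augment Res→a→d→Out: bottleneck 4, flow now 4.
Augment Res→b→e→Out: bottleneck 7, flow now 11.
Augment Res→b→f→Out: bottleneck 2, flow now 13.
Augment Res→c→d→a→f→Out: bottleneck 4, flow now 17. (uses reverse residual edge)
No augmenting path remains; maximum flow = 17.
In the residual graph, reachable from Res: {Res, c, d}.
Min-cut edges: Res→a (4), Res→b (9), d→Out (4); capacity 4 + 9 + 4 = 17.
This cut is saturated, so no flow can exceed 17.

17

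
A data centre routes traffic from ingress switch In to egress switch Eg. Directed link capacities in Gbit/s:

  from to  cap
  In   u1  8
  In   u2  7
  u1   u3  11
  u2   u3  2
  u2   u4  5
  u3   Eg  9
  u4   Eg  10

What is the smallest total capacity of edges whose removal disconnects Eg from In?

14

Augment In→u1→u3→Eg: bottleneck 8, flow now 8.
Augment In→u2→u3→Eg: bottleneck 1, flow now 9.
Augment In→u2→u4→Eg: bottleneck 5, flow now 14.
No augmenting path remains; maximum flow = 14.
By max-flow min-cut, the minimum cut capacity equals the max flow.
In the residual graph, reachable from In: {In, u1, u2, u3}.
Min-cut edges: u2→u4 (5), u3→Eg (9); capacity 5 + 9 = 14.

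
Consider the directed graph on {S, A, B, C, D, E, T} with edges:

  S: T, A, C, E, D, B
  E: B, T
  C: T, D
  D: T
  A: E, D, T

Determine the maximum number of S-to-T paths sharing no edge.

Assign every edge capacity 1; by Menger, the answer equals the max flow.
Path S→T (+1); total 1.
Path S→A→T (+1); total 2.
Path S→C→T (+1); total 3.
Path S→D→T (+1); total 4.
Path S→E→T (+1); total 5.
No residual S→T path; max flow = 5.
Certifying cut of size 5: {S→A, S→C, S→D, S→E, S→T}.

5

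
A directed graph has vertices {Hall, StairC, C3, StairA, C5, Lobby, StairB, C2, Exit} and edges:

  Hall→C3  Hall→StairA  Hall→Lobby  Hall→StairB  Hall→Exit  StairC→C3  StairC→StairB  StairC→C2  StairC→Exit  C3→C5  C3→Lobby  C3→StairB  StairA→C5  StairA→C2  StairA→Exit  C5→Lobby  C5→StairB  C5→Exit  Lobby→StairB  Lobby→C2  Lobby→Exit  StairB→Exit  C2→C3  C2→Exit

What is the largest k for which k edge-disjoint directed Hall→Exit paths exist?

Assign every edge capacity 1; by Menger, the answer equals the max flow.
Path Hall→Exit (+1); total 1.
Path Hall→StairA→Exit (+1); total 2.
Path Hall→Lobby→Exit (+1); total 3.
Path Hall→StairB→Exit (+1); total 4.
Path Hall→C3→C5→Exit (+1); total 5.
No residual Hall→Exit path; max flow = 5.
Certifying cut of size 5: {Hall→C3, Hall→Exit, Hall→Lobby, Hall→StairA, Hall→StairB}.

5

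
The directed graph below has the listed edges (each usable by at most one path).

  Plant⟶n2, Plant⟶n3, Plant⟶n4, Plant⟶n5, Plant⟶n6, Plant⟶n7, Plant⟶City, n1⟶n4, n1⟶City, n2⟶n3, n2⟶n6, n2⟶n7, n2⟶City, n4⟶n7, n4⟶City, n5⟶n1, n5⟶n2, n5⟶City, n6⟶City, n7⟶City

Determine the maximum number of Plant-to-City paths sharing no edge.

Assign every edge capacity 1; by Menger, the answer equals the max flow.
Path Plant→City (+1); total 1.
Path Plant→n2→City (+1); total 2.
Path Plant→n4→City (+1); total 3.
Path Plant→n5→City (+1); total 4.
Path Plant→n6→City (+1); total 5.
Path Plant→n7→City (+1); total 6.
No residual Plant→City path; max flow = 6.
Certifying cut of size 6: {Plant→City, Plant→n2, Plant→n4, Plant→n5, Plant→n6, Plant→n7}.

6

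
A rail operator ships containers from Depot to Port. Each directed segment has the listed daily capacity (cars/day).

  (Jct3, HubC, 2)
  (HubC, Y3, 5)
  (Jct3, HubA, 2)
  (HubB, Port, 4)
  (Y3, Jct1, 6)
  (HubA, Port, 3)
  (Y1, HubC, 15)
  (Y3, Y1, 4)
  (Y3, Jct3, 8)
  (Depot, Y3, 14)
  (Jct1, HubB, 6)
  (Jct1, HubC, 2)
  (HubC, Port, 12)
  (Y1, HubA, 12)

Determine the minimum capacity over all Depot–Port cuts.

Augment Depot→Y3→Jct3→HubC→Port: bottleneck 2, flow now 2.
Augment Depot→Y3→Jct3→HubA→Port: bottleneck 2, flow now 4.
Augment Depot→Y3→Jct1→HubC→Port: bottleneck 2, flow now 6.
Augment Depot→Y3→Jct1→HubB→Port: bottleneck 4, flow now 10.
Augment Depot→Y3→Y1→HubC→Port: bottleneck 4, flow now 14.
No augmenting path remains; maximum flow = 14.
By max-flow min-cut, the minimum cut capacity equals the max flow.
In the residual graph, reachable from Depot: {Depot}.
Min-cut edges: Depot→Y3 (14); capacity 14 = 14.

14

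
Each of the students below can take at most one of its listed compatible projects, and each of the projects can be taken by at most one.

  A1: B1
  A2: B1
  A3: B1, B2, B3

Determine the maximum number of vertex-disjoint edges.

Unit-capacity flow: source→left, listed edges, right→sink; max matching = max flow.
Augmenting path A1→B1 (+1); matched 1.
Augmenting path A3→B2 (+1); matched 2.
No augmenting path remains; maximum matching = 2.
König certificate: {A3, B1} is a vertex cover of size 2 (every listed pair touches it), so no matching can be larger.

2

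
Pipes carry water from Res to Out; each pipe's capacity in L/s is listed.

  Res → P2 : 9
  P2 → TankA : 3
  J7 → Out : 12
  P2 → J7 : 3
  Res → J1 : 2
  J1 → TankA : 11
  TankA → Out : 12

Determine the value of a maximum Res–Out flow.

8

Augment Res→P2→J7→Out: bottleneck 3, flow now 3.
Augment Res→P2→TankA→Out: bottleneck 3, flow now 6.
Augment Res→J1→TankA→Out: bottleneck 2, flow now 8.
No augmenting path remains; maximum flow = 8.
In the residual graph, reachable from Res: {Res, P2}.
Min-cut edges: Res→J1 (2), P2→J7 (3), P2→TankA (3); capacity 2 + 3 + 3 = 8.
This cut is saturated, so no flow can exceed 8.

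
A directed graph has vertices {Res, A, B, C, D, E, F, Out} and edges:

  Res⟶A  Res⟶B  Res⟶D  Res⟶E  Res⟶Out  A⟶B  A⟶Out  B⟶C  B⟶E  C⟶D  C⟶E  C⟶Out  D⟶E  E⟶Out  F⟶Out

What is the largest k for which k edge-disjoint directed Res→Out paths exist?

4

Assign every edge capacity 1; by Menger, the answer equals the max flow.
Path Res→Out (+1); total 1.
Path Res→A→Out (+1); total 2.
Path Res→E→Out (+1); total 3.
Path Res→B→C→Out (+1); total 4.
No residual Res→Out path; max flow = 4.
Certifying cut of size 4: {E→Out, Res→A, Res→B, Res→Out}.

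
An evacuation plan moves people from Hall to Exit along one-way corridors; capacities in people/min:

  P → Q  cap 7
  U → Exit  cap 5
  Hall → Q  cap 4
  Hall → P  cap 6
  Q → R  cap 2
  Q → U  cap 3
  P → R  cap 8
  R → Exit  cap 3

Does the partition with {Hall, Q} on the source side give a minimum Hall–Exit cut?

Given cut capacity: 6 + 2 + 3 = 11.
Augment Hall→P→R→Exit: bottleneck 3, flow now 3.
Augment Hall→Q→U→Exit: bottleneck 3, flow now 6.
No augmenting path remains; maximum flow = 6.
In the residual graph, reachable from Hall: {Hall, P, Q, R}.
Min-cut edges: Q→U (3), R→Exit (3); capacity 3 + 3 = 6.
Cut capacity 11 exceeds the max flow 6, so it is not minimum.

No — its capacity is 11, but the minimum cut has capacity 6.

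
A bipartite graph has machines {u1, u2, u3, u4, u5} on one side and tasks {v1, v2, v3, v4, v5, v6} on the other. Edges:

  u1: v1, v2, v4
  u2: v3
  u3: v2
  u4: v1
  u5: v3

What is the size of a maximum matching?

Unit-capacity flow: source→left, listed edges, right→sink; max matching = max flow.
Augmenting path u1→v1 (+1); matched 1.
Augmenting path u2→v3 (+1); matched 2.
Augmenting path u3→v2 (+1); matched 3.
Augmenting path u4→v1→u1→v4 (+1); matched 4.
No augmenting path remains; maximum matching = 4.
König certificate: {u1, u3, u4, v3} is a vertex cover of size 4 (every listed pair touches it), so no matching can be larger.

4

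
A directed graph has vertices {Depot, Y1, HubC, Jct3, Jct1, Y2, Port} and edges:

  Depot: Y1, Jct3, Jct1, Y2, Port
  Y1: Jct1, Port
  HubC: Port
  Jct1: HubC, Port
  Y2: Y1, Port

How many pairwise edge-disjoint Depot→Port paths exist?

Assign every edge capacity 1; by Menger, the answer equals the max flow.
Path Depot→Port (+1); total 1.
Path Depot→Y1→Port (+1); total 2.
Path Depot→Jct1→Port (+1); total 3.
Path Depot→Y2→Port (+1); total 4.
No residual Depot→Port path; max flow = 4.
Certifying cut of size 4: {Depot→Jct1, Depot→Port, Depot→Y1, Depot→Y2}.

4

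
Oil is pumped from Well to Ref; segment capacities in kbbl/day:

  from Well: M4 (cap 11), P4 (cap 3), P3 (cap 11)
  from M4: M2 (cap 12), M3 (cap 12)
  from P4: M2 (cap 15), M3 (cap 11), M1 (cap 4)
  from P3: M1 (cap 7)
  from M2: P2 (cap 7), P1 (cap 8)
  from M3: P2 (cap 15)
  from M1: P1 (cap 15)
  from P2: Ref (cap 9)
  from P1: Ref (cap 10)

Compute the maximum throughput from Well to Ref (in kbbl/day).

19

Augment Well→M4→M2→P2→Ref: bottleneck 7, flow now 7.
Augment Well→M4→M2→P1→Ref: bottleneck 4, flow now 11.
Augment Well→P4→M2→P1→Ref: bottleneck 3, flow now 14.
Augment Well→P3→M1→P1→Ref: bottleneck 3, flow now 17.
Augment Well→P3→M1→P1→M2→M4→M3→P2→Ref: bottleneck 2, flow now 19. (uses reverse residual edge)
No augmenting path remains; maximum flow = 19.
In the residual graph, reachable from Well: {Well, M4, P4, P3, M2, M3, M1, P2, P1}.
Min-cut edges: P2→Ref (9), P1→Ref (10); capacity 9 + 10 = 19.
This cut is saturated, so no flow can exceed 19.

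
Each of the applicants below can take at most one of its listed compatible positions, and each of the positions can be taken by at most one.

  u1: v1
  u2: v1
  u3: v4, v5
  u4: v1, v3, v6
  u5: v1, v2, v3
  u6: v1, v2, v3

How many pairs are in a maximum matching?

5

Unit-capacity flow: source→left, listed edges, right→sink; max matching = max flow.
Augmenting path u1→v1 (+1); matched 1.
Augmenting path u3→v4 (+1); matched 2.
Augmenting path u4→v3 (+1); matched 3.
Augmenting path u5→v2 (+1); matched 4.
Augmenting path u6→v3→u4→v6 (+1); matched 5.
No augmenting path remains; maximum matching = 5.
König certificate: {u3, u4, u5, u6, v1} is a vertex cover of size 5 (every listed pair touches it), so no matching can be larger.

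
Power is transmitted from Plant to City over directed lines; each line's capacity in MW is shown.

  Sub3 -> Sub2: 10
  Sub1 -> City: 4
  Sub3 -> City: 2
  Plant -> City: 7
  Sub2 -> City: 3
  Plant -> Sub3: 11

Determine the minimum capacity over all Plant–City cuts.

12

Augment Plant→City: bottleneck 7, flow now 7.
Augment Plant→Sub3→City: bottleneck 2, flow now 9.
Augment Plant→Sub3→Sub2→City: bottleneck 3, flow now 12.
No augmenting path remains; maximum flow = 12.
By max-flow min-cut, the minimum cut capacity equals the max flow.
In the residual graph, reachable from Plant: {Plant, Sub3, Sub2}.
Min-cut edges: Plant→City (7), Sub3→City (2), Sub2→City (3); capacity 7 + 2 + 3 = 12.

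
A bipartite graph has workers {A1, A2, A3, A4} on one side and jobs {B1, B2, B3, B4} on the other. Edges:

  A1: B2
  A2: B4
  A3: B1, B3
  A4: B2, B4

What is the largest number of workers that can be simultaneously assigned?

Unit-capacity flow: source→left, listed edges, right→sink; max matching = max flow.
Augmenting path A1→B2 (+1); matched 1.
Augmenting path A2→B4 (+1); matched 2.
Augmenting path A3→B1 (+1); matched 3.
No augmenting path remains; maximum matching = 3.
König certificate: {A3, B2, B4} is a vertex cover of size 3 (every listed pair touches it), so no matching can be larger.

3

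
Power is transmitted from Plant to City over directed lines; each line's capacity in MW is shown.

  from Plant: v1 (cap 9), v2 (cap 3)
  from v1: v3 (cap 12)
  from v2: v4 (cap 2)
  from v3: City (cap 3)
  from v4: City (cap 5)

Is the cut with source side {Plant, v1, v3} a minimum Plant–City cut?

No — its capacity is 6, but the minimum cut has capacity 5.

Given cut capacity: 3 + 3 = 6.
Augment Plant→v1→v3→City: bottleneck 3, flow now 3.
Augment Plant→v2→v4→City: bottleneck 2, flow now 5.
No augmenting path remains; maximum flow = 5.
In the residual graph, reachable from Plant: {Plant, v1, v2, v3}.
Min-cut edges: v2→v4 (2), v3→City (3); capacity 2 + 3 = 5.
Cut capacity 6 exceeds the max flow 5, so it is not minimum.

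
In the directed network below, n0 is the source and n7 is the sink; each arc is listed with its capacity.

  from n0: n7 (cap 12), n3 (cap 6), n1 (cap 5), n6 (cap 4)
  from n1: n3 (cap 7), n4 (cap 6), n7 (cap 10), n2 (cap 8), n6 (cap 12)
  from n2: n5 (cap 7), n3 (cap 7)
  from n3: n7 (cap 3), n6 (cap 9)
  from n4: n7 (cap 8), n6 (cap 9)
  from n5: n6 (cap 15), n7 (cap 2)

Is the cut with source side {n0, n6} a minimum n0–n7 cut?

Given cut capacity: 5 + 6 + 12 = 23.
Augment n0→n7: bottleneck 12, flow now 12.
Augment n0→n1→n7: bottleneck 5, flow now 17.
Augment n0→n3→n7: bottleneck 3, flow now 20.
No augmenting path remains; maximum flow = 20.
In the residual graph, reachable from n0: {n0, n3, n6}.
Min-cut edges: n0→n1 (5), n0→n7 (12), n3→n7 (3); capacity 5 + 12 + 3 = 20.
Cut capacity 23 exceeds the max flow 20, so it is not minimum.

No — its capacity is 23, but the minimum cut has capacity 20.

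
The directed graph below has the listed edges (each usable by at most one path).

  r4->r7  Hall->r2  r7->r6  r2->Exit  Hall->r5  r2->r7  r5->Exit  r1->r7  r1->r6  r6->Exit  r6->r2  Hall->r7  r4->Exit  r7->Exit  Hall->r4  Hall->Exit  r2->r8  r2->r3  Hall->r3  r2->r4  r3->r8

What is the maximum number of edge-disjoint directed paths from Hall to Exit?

Assign every edge capacity 1; by Menger, the answer equals the max flow.
Path Hall→Exit (+1); total 1.
Path Hall→r2→Exit (+1); total 2.
Path Hall→r4→Exit (+1); total 3.
Path Hall→r5→Exit (+1); total 4.
Path Hall→r7→Exit (+1); total 5.
No residual Hall→Exit path; max flow = 5.
Certifying cut of size 5: {Hall→Exit, Hall→r2, Hall→r4, Hall→r5, Hall→r7}.

5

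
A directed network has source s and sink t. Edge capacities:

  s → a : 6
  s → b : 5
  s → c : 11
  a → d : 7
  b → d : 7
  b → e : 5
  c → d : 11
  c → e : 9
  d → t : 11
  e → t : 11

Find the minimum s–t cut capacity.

Augment s→a→d→t: bottleneck 6, flow now 6.
Augment s→b→d→t: bottleneck 5, flow now 11.
Augment s→c→e→t: bottleneck 9, flow now 20.
Augment s→c→d→b→e→t: bottleneck 2, flow now 22. (uses reverse residual edge)
No augmenting path remains; maximum flow = 22.
By max-flow min-cut, the minimum cut capacity equals the max flow.
In the residual graph, reachable from s: {s}.
Min-cut edges: s→a (6), s→b (5), s→c (11); capacity 6 + 5 + 11 = 22.

22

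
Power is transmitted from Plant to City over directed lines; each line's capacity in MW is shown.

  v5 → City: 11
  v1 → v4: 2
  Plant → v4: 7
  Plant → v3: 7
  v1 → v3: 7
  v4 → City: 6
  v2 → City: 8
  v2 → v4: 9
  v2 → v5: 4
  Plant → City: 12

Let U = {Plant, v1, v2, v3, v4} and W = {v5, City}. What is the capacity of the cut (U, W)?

Edges leaving {Plant, v1, v2, v3, v4}: Plant→City (12), v2→v5 (4), v2→City (8), v4→City (6).
Cut capacity = 12 + 4 + 8 + 6 = 30.

30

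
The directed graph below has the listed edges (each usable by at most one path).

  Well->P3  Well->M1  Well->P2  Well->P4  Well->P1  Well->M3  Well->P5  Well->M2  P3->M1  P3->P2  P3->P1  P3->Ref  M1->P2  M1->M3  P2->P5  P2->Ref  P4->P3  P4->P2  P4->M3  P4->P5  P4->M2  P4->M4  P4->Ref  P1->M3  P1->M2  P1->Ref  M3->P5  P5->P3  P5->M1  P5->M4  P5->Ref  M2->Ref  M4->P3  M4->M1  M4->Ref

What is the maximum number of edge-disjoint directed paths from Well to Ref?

Assign every edge capacity 1; by Menger, the answer equals the max flow.
Path Well→P3→Ref (+1); total 1.
Path Well→P2→Ref (+1); total 2.
Path Well→P4→Ref (+1); total 3.
Path Well→P1→Ref (+1); total 4.
Path Well→P5→Ref (+1); total 5.
Path Well→M2→Ref (+1); total 6.
Path Well→M3→P5→M4→Ref (+1); total 7.
No residual Well→Ref path; max flow = 7.
Certifying cut of size 7: {M2→Ref, P1→Ref, P2→Ref, P3→Ref, P5→M4, P5→Ref, Well→P4}.

7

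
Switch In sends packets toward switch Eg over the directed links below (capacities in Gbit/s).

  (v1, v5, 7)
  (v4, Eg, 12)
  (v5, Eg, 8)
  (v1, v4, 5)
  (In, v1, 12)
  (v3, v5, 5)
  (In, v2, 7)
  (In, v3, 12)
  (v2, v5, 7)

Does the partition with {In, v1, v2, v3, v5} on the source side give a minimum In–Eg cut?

Yes — it is a minimum cut (capacity 13).

Given cut capacity: 5 + 8 = 13.
Augment In→v1→v4→Eg: bottleneck 5, flow now 5.
Augment In→v1→v5→Eg: bottleneck 7, flow now 12.
Augment In→v2→v5→Eg: bottleneck 1, flow now 13.
No augmenting path remains; maximum flow = 13.
Cut capacity 13 equals the max flow, so it is a minimum cut.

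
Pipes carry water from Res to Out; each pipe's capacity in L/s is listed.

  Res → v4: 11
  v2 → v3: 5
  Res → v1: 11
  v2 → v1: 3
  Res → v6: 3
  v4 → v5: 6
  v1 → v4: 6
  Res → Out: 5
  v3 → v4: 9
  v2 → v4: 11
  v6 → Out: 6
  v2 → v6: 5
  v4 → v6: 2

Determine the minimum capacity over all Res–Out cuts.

Augment Res→Out: bottleneck 5, flow now 5.
Augment Res→v6→Out: bottleneck 3, flow now 8.
Augment Res→v4→v6→Out: bottleneck 2, flow now 10.
No augmenting path remains; maximum flow = 10.
By max-flow min-cut, the minimum cut capacity equals the max flow.
In the residual graph, reachable from Res: {Res, v1, v4, v5}.
Min-cut edges: Res→v6 (3), Res→Out (5), v4→v6 (2); capacity 3 + 5 + 2 = 10.

10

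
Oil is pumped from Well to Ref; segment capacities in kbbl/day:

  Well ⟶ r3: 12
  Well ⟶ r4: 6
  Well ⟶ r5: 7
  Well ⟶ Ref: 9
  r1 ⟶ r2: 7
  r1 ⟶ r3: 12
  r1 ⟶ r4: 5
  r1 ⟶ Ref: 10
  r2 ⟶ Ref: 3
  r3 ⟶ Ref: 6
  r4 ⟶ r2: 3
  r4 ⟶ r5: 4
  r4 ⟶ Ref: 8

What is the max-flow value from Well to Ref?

21

Augment Well→Ref: bottleneck 9, flow now 9.
Augment Well→r3→Ref: bottleneck 6, flow now 15.
Augment Well→r4→Ref: bottleneck 6, flow now 21.
No augmenting path remains; maximum flow = 21.
In the residual graph, reachable from Well: {Well, r3, r5}.
Min-cut edges: Well→r4 (6), Well→Ref (9), r3→Ref (6); capacity 6 + 9 + 6 = 21.
This cut is saturated, so no flow can exceed 21.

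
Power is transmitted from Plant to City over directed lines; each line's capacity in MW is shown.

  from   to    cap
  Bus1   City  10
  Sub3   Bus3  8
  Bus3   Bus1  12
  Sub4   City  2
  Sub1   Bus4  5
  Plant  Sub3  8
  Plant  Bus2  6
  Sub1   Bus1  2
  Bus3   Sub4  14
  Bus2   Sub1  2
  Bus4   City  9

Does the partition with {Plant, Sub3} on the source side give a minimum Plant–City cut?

Given cut capacity: 6 + 8 = 14.
Augment Plant→Sub3→Bus3→Sub4→City: bottleneck 2, flow now 2.
Augment Plant→Sub3→Bus3→Bus1→City: bottleneck 6, flow now 8.
Augment Plant→Bus2→Sub1→Bus4→City: bottleneck 2, flow now 10.
No augmenting path remains; maximum flow = 10.
In the residual graph, reachable from Plant: {Plant, Bus2}.
Min-cut edges: Plant→Sub3 (8), Bus2→Sub1 (2); capacity 8 + 2 = 10.
Cut capacity 14 exceeds the max flow 10, so it is not minimum.

No — its capacity is 14, but the minimum cut has capacity 10.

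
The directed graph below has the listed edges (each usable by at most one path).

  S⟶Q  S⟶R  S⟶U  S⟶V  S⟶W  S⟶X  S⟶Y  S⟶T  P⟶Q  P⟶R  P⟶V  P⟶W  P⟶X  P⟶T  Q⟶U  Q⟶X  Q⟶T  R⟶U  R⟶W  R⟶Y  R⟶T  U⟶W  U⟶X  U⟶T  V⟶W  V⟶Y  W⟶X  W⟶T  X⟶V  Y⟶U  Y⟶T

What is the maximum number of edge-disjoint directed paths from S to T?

Assign every edge capacity 1; by Menger, the answer equals the max flow.
Path S→T (+1); total 1.
Path S→Q→T (+1); total 2.
Path S→R→T (+1); total 3.
Path S→U→T (+1); total 4.
Path S→W→T (+1); total 5.
Path S→Y→T (+1); total 6.
No residual S→T path; max flow = 6.
Certifying cut of size 6: {S→Q, S→R, S→T, U→T, W→T, Y→T}.

6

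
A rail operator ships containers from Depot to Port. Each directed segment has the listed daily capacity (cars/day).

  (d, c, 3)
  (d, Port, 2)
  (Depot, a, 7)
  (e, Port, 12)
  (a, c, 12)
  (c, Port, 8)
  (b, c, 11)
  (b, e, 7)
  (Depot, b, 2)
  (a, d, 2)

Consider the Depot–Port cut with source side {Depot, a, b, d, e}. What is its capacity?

40

Edges leaving {Depot, a, b, d, e}: a→c (12), b→c (11), d→c (3), d→Port (2), e→Port (12).
Cut capacity = 12 + 11 + 3 + 2 + 12 = 40.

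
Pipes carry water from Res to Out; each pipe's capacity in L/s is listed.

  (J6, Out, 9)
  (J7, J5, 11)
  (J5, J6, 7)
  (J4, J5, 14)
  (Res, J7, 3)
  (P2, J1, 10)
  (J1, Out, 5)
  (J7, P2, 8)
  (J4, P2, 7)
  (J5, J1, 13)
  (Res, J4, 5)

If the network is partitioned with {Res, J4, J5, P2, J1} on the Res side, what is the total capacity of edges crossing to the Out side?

15

Edges leaving {Res, J4, J5, P2, J1}: Res→J7 (3), J5→J6 (7), J1→Out (5).
Cut capacity = 3 + 7 + 5 = 15.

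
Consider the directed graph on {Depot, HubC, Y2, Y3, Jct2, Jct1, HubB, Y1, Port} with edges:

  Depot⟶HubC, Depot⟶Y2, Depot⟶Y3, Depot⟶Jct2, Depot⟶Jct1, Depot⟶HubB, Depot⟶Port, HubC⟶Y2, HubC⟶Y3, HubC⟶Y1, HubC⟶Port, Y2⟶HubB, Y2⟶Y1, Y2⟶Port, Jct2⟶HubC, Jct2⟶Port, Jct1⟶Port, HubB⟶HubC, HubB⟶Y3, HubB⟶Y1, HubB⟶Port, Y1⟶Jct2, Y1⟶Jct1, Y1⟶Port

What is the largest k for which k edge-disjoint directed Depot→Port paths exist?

Assign every edge capacity 1; by Menger, the answer equals the max flow.
Path Depot→Port (+1); total 1.
Path Depot→HubC→Port (+1); total 2.
Path Depot→Y2→Port (+1); total 3.
Path Depot→Jct2→Port (+1); total 4.
Path Depot→Jct1→Port (+1); total 5.
Path Depot→HubB→Port (+1); total 6.
No residual Depot→Port path; max flow = 6.
Certifying cut of size 6: {Depot→HubB, Depot→HubC, Depot→Jct1, Depot→Jct2, Depot→Port, Depot→Y2}.

6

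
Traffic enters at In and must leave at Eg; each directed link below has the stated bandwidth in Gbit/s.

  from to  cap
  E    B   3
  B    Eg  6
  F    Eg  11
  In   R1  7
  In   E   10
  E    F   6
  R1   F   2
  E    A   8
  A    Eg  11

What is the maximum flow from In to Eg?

12

Augment In→R1→F→Eg: bottleneck 2, flow now 2.
Augment In→E→A→Eg: bottleneck 8, flow now 10.
Augment In→E→F→Eg: bottleneck 2, flow now 12.
No augmenting path remains; maximum flow = 12.
In the residual graph, reachable from In: {In, R1}.
Min-cut edges: In→E (10), R1→F (2); capacity 10 + 2 = 12.
This cut is saturated, so no flow can exceed 12.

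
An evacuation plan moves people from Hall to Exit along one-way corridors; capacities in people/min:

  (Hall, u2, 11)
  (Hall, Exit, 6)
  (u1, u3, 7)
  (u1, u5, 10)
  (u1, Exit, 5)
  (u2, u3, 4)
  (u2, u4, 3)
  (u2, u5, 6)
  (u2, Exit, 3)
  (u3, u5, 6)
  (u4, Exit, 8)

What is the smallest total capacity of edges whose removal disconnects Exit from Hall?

Augment Hall→Exit: bottleneck 6, flow now 6.
Augment Hall→u2→Exit: bottleneck 3, flow now 9.
Augment Hall→u2→u4→Exit: bottleneck 3, flow now 12.
No augmenting path remains; maximum flow = 12.
By max-flow min-cut, the minimum cut capacity equals the max flow.
In the residual graph, reachable from Hall: {Hall, u2, u3, u5}.
Min-cut edges: Hall→Exit (6), u2→u4 (3), u2→Exit (3); capacity 6 + 3 + 3 = 12.

12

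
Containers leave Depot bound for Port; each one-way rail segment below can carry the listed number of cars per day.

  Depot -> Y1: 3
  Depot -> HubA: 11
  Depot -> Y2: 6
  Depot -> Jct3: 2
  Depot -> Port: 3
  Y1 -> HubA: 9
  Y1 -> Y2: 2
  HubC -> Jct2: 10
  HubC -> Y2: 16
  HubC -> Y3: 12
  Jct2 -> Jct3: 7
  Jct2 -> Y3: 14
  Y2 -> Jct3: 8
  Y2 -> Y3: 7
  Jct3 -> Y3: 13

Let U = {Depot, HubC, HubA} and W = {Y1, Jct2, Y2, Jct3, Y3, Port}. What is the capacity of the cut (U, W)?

52

Edges leaving {Depot, HubC, HubA}: Depot→Y1 (3), Depot→Y2 (6), Depot→Jct3 (2), Depot→Port (3), HubC→Jct2 (10), HubC→Y2 (16), HubC→Y3 (12).
Cut capacity = 3 + 6 + 2 + 3 + 10 + 16 + 12 = 52.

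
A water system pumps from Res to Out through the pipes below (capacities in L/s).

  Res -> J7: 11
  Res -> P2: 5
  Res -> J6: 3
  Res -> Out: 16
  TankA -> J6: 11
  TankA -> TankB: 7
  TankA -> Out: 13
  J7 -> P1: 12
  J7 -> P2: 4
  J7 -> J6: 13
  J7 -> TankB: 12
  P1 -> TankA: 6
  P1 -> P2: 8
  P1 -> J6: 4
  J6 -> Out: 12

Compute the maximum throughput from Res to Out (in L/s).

30

Augment Res→Out: bottleneck 16, flow now 16.
Augment Res→J6→Out: bottleneck 3, flow now 19.
Augment Res→J7→J6→Out: bottleneck 9, flow now 28.
Augment Res→J7→P1→TankA→Out: bottleneck 2, flow now 30.
No augmenting path remains; maximum flow = 30.
In the residual graph, reachable from Res: {Res, P2}.
Min-cut edges: Res→J7 (11), Res→J6 (3), Res→Out (16); capacity 11 + 3 + 16 = 30.
This cut is saturated, so no flow can exceed 30.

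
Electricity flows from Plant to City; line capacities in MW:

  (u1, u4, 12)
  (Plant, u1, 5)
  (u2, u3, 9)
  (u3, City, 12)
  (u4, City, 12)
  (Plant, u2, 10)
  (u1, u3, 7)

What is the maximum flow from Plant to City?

Augment Plant→u1→u3→City: bottleneck 5, flow now 5.
Augment Plant→u2→u3→City: bottleneck 7, flow now 12.
Augment Plant→u2→u3→u1→u4→City: bottleneck 2, flow now 14. (uses reverse residual edge)
No augmenting path remains; maximum flow = 14.
In the residual graph, reachable from Plant: {Plant, u2}.
Min-cut edges: Plant→u1 (5), u2→u3 (9); capacity 5 + 9 = 14.
This cut is saturated, so no flow can exceed 14.

14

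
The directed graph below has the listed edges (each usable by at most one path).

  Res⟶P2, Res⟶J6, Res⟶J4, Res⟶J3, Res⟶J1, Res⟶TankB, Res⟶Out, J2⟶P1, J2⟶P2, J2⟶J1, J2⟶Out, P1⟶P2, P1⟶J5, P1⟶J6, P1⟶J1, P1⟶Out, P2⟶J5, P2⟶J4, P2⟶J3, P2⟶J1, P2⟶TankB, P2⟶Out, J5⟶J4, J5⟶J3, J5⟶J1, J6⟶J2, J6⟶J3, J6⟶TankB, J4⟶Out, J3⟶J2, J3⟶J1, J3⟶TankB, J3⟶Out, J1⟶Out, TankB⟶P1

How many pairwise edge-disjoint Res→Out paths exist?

Assign every edge capacity 1; by Menger, the answer equals the max flow.
Path Res→Out (+1); total 1.
Path Res→P2→Out (+1); total 2.
Path Res→J4→Out (+1); total 3.
Path Res→J3→Out (+1); total 4.
Path Res→J1→Out (+1); total 5.
Path Res→J6→J2→Out (+1); total 6.
Path Res→TankB→P1→Out (+1); total 7.
No residual Res→Out path; max flow = 7.
Certifying cut of size 7: {Res→J1, Res→J3, Res→J4, Res→J6, Res→Out, Res→P2, Res→TankB}.

7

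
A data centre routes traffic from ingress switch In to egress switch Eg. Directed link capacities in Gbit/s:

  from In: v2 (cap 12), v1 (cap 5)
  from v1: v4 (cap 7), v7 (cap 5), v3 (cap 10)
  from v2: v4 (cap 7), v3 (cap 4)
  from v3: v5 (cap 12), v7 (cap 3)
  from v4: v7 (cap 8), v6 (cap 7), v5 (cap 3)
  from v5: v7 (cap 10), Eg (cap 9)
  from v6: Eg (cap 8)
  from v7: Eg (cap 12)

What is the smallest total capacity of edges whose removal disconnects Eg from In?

Augment In→v1→v7→Eg: bottleneck 5, flow now 5.
Augment In→v2→v3→v5→Eg: bottleneck 4, flow now 9.
Augment In→v2→v4→v5→Eg: bottleneck 3, flow now 12.
Augment In→v2→v4→v6→Eg: bottleneck 4, flow now 16.
No augmenting path remains; maximum flow = 16.
By max-flow min-cut, the minimum cut capacity equals the max flow.
In the residual graph, reachable from In: {In, v2}.
Min-cut edges: In→v1 (5), v2→v3 (4), v2→v4 (7); capacity 5 + 4 + 7 = 16.

16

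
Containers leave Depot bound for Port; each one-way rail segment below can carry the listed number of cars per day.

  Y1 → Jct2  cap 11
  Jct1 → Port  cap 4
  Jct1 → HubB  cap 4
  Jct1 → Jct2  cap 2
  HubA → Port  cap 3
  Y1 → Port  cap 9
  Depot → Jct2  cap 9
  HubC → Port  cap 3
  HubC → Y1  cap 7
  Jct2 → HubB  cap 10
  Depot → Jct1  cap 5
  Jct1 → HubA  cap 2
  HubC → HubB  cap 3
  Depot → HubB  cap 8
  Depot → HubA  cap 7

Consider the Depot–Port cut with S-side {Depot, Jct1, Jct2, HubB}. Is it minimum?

Given cut capacity: 7 + 2 + 4 = 13.
Augment Depot→Jct1→Port: bottleneck 4, flow now 4.
Augment Depot→HubA→Port: bottleneck 3, flow now 7.
No augmenting path remains; maximum flow = 7.
In the residual graph, reachable from Depot: {Depot, Jct1, HubA, Jct2, HubB}.
Min-cut edges: Jct1→Port (4), HubA→Port (3); capacity 4 + 3 = 7.
Cut capacity 13 exceeds the max flow 7, so it is not minimum.

No — its capacity is 13, but the minimum cut has capacity 7.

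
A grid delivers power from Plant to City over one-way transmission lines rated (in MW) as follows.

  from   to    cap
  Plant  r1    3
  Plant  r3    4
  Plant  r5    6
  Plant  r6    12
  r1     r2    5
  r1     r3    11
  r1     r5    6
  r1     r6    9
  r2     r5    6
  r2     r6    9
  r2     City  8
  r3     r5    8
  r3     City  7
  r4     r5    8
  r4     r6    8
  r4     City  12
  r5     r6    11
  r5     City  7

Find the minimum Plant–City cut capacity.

Augment Plant→r3→City: bottleneck 4, flow now 4.
Augment Plant→r5→City: bottleneck 6, flow now 10.
Augment Plant→r1→r2→City: bottleneck 3, flow now 13.
No augmenting path remains; maximum flow = 13.
By max-flow min-cut, the minimum cut capacity equals the max flow.
In the residual graph, reachable from Plant: {Plant, r6}.
Min-cut edges: Plant→r1 (3), Plant→r3 (4), Plant→r5 (6); capacity 3 + 4 + 6 = 13.

13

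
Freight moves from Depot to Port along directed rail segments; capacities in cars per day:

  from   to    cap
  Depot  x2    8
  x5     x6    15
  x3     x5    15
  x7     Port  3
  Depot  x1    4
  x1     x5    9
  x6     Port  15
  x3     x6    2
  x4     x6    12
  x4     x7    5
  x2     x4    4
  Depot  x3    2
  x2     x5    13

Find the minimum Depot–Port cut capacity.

Augment Depot→x3→x6→Port: bottleneck 2, flow now 2.
Augment Depot→x1→x5→x6→Port: bottleneck 4, flow now 6.
Augment Depot→x2→x4→x6→Port: bottleneck 4, flow now 10.
Augment Depot→x2→x5→x6→Port: bottleneck 4, flow now 14.
No augmenting path remains; maximum flow = 14.
By max-flow min-cut, the minimum cut capacity equals the max flow.
In the residual graph, reachable from Depot: {Depot}.
Min-cut edges: Depot→x1 (4), Depot→x2 (8), Depot→x3 (2); capacity 4 + 8 + 2 = 14.

14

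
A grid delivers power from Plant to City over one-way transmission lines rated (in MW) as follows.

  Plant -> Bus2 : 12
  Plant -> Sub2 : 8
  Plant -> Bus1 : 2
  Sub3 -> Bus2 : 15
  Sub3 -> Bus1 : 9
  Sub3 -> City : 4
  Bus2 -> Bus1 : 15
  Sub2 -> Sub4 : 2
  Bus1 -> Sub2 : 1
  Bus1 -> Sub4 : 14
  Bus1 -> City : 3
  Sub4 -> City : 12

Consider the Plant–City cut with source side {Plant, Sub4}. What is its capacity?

Edges leaving {Plant, Sub4}: Plant→Bus2 (12), Plant→Sub2 (8), Plant→Bus1 (2), Sub4→City (12).
Cut capacity = 12 + 8 + 2 + 12 = 34.

34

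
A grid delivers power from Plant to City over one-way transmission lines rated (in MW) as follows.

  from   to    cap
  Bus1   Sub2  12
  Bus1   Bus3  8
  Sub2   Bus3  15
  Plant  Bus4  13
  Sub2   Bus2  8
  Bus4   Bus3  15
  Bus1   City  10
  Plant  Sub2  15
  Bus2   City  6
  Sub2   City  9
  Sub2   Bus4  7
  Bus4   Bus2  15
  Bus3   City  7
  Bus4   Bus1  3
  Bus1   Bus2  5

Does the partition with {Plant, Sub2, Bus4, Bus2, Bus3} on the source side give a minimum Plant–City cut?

Yes — it is a minimum cut (capacity 25).

Given cut capacity: 9 + 3 + 6 + 7 = 25.
Augment Plant→Sub2→City: bottleneck 9, flow now 9.
Augment Plant→Sub2→Bus2→City: bottleneck 6, flow now 15.
Augment Plant→Bus4→Bus1→City: bottleneck 3, flow now 18.
Augment Plant→Bus4→Bus3→City: bottleneck 7, flow now 25.
No augmenting path remains; maximum flow = 25.
Cut capacity 25 equals the max flow, so it is a minimum cut.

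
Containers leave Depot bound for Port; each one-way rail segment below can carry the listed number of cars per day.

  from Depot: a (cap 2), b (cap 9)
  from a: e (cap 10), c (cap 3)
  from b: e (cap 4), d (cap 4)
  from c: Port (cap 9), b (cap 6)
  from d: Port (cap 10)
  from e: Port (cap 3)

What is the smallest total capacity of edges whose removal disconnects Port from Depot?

Augment Depot→a→c→Port: bottleneck 2, flow now 2.
Augment Depot→b→d→Port: bottleneck 4, flow now 6.
Augment Depot→b→e→Port: bottleneck 3, flow now 9.
No augmenting path remains; maximum flow = 9.
By max-flow min-cut, the minimum cut capacity equals the max flow.
In the residual graph, reachable from Depot: {Depot, b, e}.
Min-cut edges: Depot→a (2), b→d (4), e→Port (3); capacity 2 + 4 + 3 = 9.

9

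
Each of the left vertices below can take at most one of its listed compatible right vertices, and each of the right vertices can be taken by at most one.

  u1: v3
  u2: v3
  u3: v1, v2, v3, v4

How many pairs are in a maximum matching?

Unit-capacity flow: source→left, listed edges, right→sink; max matching = max flow.
Augmenting path u1→v3 (+1); matched 1.
Augmenting path u3→v1 (+1); matched 2.
No augmenting path remains; maximum matching = 2.
König certificate: {u3, v3} is a vertex cover of size 2 (every listed pair touches it), so no matching can be larger.

2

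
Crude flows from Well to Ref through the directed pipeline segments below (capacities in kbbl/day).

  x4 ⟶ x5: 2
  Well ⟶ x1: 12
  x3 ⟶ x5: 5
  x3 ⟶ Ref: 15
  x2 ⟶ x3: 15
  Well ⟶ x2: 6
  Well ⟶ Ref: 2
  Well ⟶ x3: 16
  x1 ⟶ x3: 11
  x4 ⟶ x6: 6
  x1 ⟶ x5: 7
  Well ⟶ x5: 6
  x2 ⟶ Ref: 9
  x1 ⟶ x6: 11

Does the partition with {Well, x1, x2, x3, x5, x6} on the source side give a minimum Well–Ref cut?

Given cut capacity: 2 + 9 + 15 = 26.
Augment Well→Ref: bottleneck 2, flow now 2.
Augment Well→x2→Ref: bottleneck 6, flow now 8.
Augment Well→x3→Ref: bottleneck 15, flow now 23.
No augmenting path remains; maximum flow = 23.
In the residual graph, reachable from Well: {Well, x1, x3, x5, x6}.
Min-cut edges: Well→x2 (6), Well→Ref (2), x3→Ref (15); capacity 6 + 2 + 15 = 23.
Cut capacity 26 exceeds the max flow 23, so it is not minimum.

No — its capacity is 26, but the minimum cut has capacity 23.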